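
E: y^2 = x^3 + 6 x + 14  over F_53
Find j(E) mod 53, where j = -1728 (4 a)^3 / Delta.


Delta = -16(4 a^3 + 27 b^2) mod 53 = 31
-1728 * (4 a)^3 = -1728 * (4*6)^3 mod 53 = 23
j = 23 * 31^(-1) mod 53 = 11

j = 11 (mod 53)


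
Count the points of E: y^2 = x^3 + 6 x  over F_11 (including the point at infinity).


For each x in F_11, count y with y^2 = x^3 + 6 x + 0 mod 11:
  x = 0: RHS = 0, y in [0]  -> 1 point(s)
  x = 2: RHS = 9, y in [3, 8]  -> 2 point(s)
  x = 3: RHS = 1, y in [1, 10]  -> 2 point(s)
  x = 4: RHS = 0, y in [0]  -> 1 point(s)
  x = 5: RHS = 1, y in [1, 10]  -> 2 point(s)
  x = 7: RHS = 0, y in [0]  -> 1 point(s)
  x = 10: RHS = 4, y in [2, 9]  -> 2 point(s)
Affine points: 11. Add the point at infinity: total = 12.

#E(F_11) = 12


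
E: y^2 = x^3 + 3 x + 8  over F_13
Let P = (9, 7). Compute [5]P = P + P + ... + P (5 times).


k = 5 = 101_2 (binary, LSB first: 101)
Double-and-add from P = (9, 7):
  bit 0 = 1: acc = O + (9, 7) = (9, 7)
  bit 1 = 0: acc unchanged = (9, 7)
  bit 2 = 1: acc = (9, 7) + (9, 7) = (9, 6)

5P = (9, 6)


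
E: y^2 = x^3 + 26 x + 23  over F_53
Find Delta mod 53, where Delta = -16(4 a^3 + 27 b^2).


4 a^3 + 27 b^2 = 4*26^3 + 27*23^2 = 70304 + 14283 = 84587
Delta = -16 * (84587) = -1353392
Delta mod 53 = 16

Delta = 16 (mod 53)


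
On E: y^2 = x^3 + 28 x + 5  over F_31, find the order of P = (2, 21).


Compute successive multiples of P until we hit O:
  1P = (2, 21)
  2P = (0, 6)
  3P = (0, 25)
  4P = (2, 10)
  5P = O

ord(P) = 5


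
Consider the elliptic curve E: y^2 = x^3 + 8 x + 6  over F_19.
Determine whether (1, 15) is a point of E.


Check whether y^2 = x^3 + 8 x + 6 (mod 19) for (x, y) = (1, 15).
LHS: y^2 = 15^2 mod 19 = 16
RHS: x^3 + 8 x + 6 = 1^3 + 8*1 + 6 mod 19 = 15
LHS != RHS

No, not on the curve


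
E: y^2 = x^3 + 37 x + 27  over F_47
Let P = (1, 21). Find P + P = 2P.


Doubling: s = (3 x1^2 + a) / (2 y1)
s = (3*1^2 + 37) / (2*21) mod 47 = 39
x3 = s^2 - 2 x1 mod 47 = 39^2 - 2*1 = 15
y3 = s (x1 - x3) - y1 mod 47 = 39 * (1 - 15) - 21 = 44

2P = (15, 44)


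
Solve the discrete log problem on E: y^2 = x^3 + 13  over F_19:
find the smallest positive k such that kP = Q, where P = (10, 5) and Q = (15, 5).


Enumerate multiples of P until we hit Q = (15, 5):
  1P = (10, 5)
  2P = (6, 1)
  3P = (4, 1)
  4P = (16, 10)
  5P = (9, 18)
  6P = (17, 10)
  7P = (15, 5)
Match found at i = 7.

k = 7


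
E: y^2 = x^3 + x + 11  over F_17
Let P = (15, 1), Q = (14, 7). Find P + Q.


P != Q, so use the chord formula.
s = (y2 - y1) / (x2 - x1) = (6) / (16) mod 17 = 11
x3 = s^2 - x1 - x2 mod 17 = 11^2 - 15 - 14 = 7
y3 = s (x1 - x3) - y1 mod 17 = 11 * (15 - 7) - 1 = 2

P + Q = (7, 2)


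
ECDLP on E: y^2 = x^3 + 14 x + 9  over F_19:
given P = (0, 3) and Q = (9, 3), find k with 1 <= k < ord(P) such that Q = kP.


Enumerate multiples of P until we hit Q = (9, 3):
  1P = (0, 3)
  2P = (16, 4)
  3P = (1, 10)
  4P = (10, 3)
  5P = (9, 16)
  6P = (2, 11)
  7P = (14, 17)
  8P = (6, 10)
  9P = (17, 12)
  10P = (8, 14)
  11P = (12, 9)
  12P = (12, 10)
  13P = (8, 5)
  14P = (17, 7)
  15P = (6, 9)
  16P = (14, 2)
  17P = (2, 8)
  18P = (9, 3)
Match found at i = 18.

k = 18


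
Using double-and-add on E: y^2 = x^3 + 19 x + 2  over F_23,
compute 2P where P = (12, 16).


k = 2 = 10_2 (binary, LSB first: 01)
Double-and-add from P = (12, 16):
  bit 0 = 0: acc unchanged = O
  bit 1 = 1: acc = O + (0, 18) = (0, 18)

2P = (0, 18)


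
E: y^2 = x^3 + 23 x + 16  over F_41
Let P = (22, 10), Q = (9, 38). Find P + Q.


P != Q, so use the chord formula.
s = (y2 - y1) / (x2 - x1) = (28) / (28) mod 41 = 1
x3 = s^2 - x1 - x2 mod 41 = 1^2 - 22 - 9 = 11
y3 = s (x1 - x3) - y1 mod 41 = 1 * (22 - 11) - 10 = 1

P + Q = (11, 1)


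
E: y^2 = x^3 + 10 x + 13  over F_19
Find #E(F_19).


For each x in F_19, count y with y^2 = x^3 + 10 x + 13 mod 19:
  x = 1: RHS = 5, y in [9, 10]  -> 2 point(s)
  x = 5: RHS = 17, y in [6, 13]  -> 2 point(s)
  x = 6: RHS = 4, y in [2, 17]  -> 2 point(s)
  x = 8: RHS = 16, y in [4, 15]  -> 2 point(s)
  x = 10: RHS = 11, y in [7, 12]  -> 2 point(s)
  x = 14: RHS = 9, y in [3, 16]  -> 2 point(s)
  x = 15: RHS = 4, y in [2, 17]  -> 2 point(s)
  x = 17: RHS = 4, y in [2, 17]  -> 2 point(s)
Affine points: 16. Add the point at infinity: total = 17.

#E(F_19) = 17


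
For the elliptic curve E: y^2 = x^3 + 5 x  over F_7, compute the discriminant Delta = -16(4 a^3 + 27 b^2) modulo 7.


4 a^3 + 27 b^2 = 4*5^3 + 27*0^2 = 500 + 0 = 500
Delta = -16 * (500) = -8000
Delta mod 7 = 1

Delta = 1 (mod 7)


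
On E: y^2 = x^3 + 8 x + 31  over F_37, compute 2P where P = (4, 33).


Doubling: s = (3 x1^2 + a) / (2 y1)
s = (3*4^2 + 8) / (2*33) mod 37 = 30
x3 = s^2 - 2 x1 mod 37 = 30^2 - 2*4 = 4
y3 = s (x1 - x3) - y1 mod 37 = 30 * (4 - 4) - 33 = 4

2P = (4, 4)


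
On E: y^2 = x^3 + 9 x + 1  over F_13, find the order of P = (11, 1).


Compute successive multiples of P until we hit O:
  1P = (11, 1)
  2P = (7, 2)
  3P = (4, 7)
  4P = (12, 11)
  5P = (12, 2)
  6P = (4, 6)
  7P = (7, 11)
  8P = (11, 12)
  ... (continuing to 9P)
  9P = O

ord(P) = 9


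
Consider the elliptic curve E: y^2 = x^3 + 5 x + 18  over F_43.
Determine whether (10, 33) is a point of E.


Check whether y^2 = x^3 + 5 x + 18 (mod 43) for (x, y) = (10, 33).
LHS: y^2 = 33^2 mod 43 = 14
RHS: x^3 + 5 x + 18 = 10^3 + 5*10 + 18 mod 43 = 36
LHS != RHS

No, not on the curve


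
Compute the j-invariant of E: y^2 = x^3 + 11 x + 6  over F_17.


Delta = -16(4 a^3 + 27 b^2) mod 17 = 6
-1728 * (4 a)^3 = -1728 * (4*11)^3 mod 17 = 16
j = 16 * 6^(-1) mod 17 = 14

j = 14 (mod 17)


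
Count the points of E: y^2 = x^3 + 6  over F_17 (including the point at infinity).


For each x in F_17, count y with y^2 = x^3 + 0 x + 6 mod 17:
  x = 3: RHS = 16, y in [4, 13]  -> 2 point(s)
  x = 4: RHS = 2, y in [6, 11]  -> 2 point(s)
  x = 6: RHS = 1, y in [1, 16]  -> 2 point(s)
  x = 7: RHS = 9, y in [3, 14]  -> 2 point(s)
  x = 8: RHS = 8, y in [5, 12]  -> 2 point(s)
  x = 9: RHS = 4, y in [2, 15]  -> 2 point(s)
  x = 12: RHS = 0, y in [0]  -> 1 point(s)
  x = 14: RHS = 13, y in [8, 9]  -> 2 point(s)
  x = 15: RHS = 15, y in [7, 10]  -> 2 point(s)
Affine points: 17. Add the point at infinity: total = 18.

#E(F_17) = 18


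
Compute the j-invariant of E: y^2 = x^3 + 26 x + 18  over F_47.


Delta = -16(4 a^3 + 27 b^2) mod 47 = 32
-1728 * (4 a)^3 = -1728 * (4*26)^3 mod 47 = 2
j = 2 * 32^(-1) mod 47 = 3

j = 3 (mod 47)


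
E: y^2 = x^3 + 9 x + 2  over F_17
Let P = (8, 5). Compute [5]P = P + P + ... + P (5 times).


k = 5 = 101_2 (binary, LSB first: 101)
Double-and-add from P = (8, 5):
  bit 0 = 1: acc = O + (8, 5) = (8, 5)
  bit 1 = 0: acc unchanged = (8, 5)
  bit 2 = 1: acc = (8, 5) + (5, 11) = (8, 12)

5P = (8, 12)


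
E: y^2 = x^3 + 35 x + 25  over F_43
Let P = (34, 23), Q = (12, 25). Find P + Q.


P != Q, so use the chord formula.
s = (y2 - y1) / (x2 - x1) = (2) / (21) mod 43 = 39
x3 = s^2 - x1 - x2 mod 43 = 39^2 - 34 - 12 = 13
y3 = s (x1 - x3) - y1 mod 43 = 39 * (34 - 13) - 23 = 22

P + Q = (13, 22)


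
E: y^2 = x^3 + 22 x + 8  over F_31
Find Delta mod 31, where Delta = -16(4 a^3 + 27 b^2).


4 a^3 + 27 b^2 = 4*22^3 + 27*8^2 = 42592 + 1728 = 44320
Delta = -16 * (44320) = -709120
Delta mod 31 = 5

Delta = 5 (mod 31)


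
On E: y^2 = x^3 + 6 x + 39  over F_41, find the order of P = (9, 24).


Compute successive multiples of P until we hit O:
  1P = (9, 24)
  2P = (19, 1)
  3P = (31, 2)
  4P = (2, 10)
  5P = (34, 8)
  6P = (40, 27)
  7P = (13, 10)
  8P = (21, 18)
  ... (continuing to 50P)
  50P = O

ord(P) = 50


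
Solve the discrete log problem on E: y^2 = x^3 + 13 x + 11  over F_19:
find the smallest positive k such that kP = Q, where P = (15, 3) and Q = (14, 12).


Enumerate multiples of P until we hit Q = (14, 12):
  1P = (15, 3)
  2P = (0, 7)
  3P = (5, 7)
  4P = (6, 1)
  5P = (14, 12)
Match found at i = 5.

k = 5


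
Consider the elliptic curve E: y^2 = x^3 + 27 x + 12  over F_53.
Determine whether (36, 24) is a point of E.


Check whether y^2 = x^3 + 27 x + 12 (mod 53) for (x, y) = (36, 24).
LHS: y^2 = 24^2 mod 53 = 46
RHS: x^3 + 27 x + 12 = 36^3 + 27*36 + 12 mod 53 = 46
LHS = RHS

Yes, on the curve


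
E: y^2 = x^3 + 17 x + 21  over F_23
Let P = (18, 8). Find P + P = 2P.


Doubling: s = (3 x1^2 + a) / (2 y1)
s = (3*18^2 + 17) / (2*8) mod 23 = 0
x3 = s^2 - 2 x1 mod 23 = 0^2 - 2*18 = 10
y3 = s (x1 - x3) - y1 mod 23 = 0 * (18 - 10) - 8 = 15

2P = (10, 15)


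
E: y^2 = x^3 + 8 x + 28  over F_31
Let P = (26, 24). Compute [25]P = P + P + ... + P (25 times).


k = 25 = 11001_2 (binary, LSB first: 10011)
Double-and-add from P = (26, 24):
  bit 0 = 1: acc = O + (26, 24) = (26, 24)
  bit 1 = 0: acc unchanged = (26, 24)
  bit 2 = 0: acc unchanged = (26, 24)
  bit 3 = 1: acc = (26, 24) + (14, 30) = (30, 9)
  bit 4 = 1: acc = (30, 9) + (23, 17) = (16, 6)

25P = (16, 6)


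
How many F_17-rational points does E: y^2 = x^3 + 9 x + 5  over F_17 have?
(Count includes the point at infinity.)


For each x in F_17, count y with y^2 = x^3 + 9 x + 5 mod 17:
  x = 1: RHS = 15, y in [7, 10]  -> 2 point(s)
  x = 3: RHS = 8, y in [5, 12]  -> 2 point(s)
  x = 9: RHS = 16, y in [4, 13]  -> 2 point(s)
  x = 14: RHS = 2, y in [6, 11]  -> 2 point(s)
  x = 15: RHS = 13, y in [8, 9]  -> 2 point(s)
Affine points: 10. Add the point at infinity: total = 11.

#E(F_17) = 11


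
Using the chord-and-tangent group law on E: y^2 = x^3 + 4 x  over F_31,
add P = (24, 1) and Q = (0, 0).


P != Q, so use the chord formula.
s = (y2 - y1) / (x2 - x1) = (30) / (7) mod 31 = 22
x3 = s^2 - x1 - x2 mod 31 = 22^2 - 24 - 0 = 26
y3 = s (x1 - x3) - y1 mod 31 = 22 * (24 - 26) - 1 = 17

P + Q = (26, 17)


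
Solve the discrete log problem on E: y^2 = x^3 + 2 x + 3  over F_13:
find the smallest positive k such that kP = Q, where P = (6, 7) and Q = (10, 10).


Enumerate multiples of P until we hit Q = (10, 10):
  1P = (6, 7)
  2P = (11, 2)
  3P = (10, 10)
Match found at i = 3.

k = 3


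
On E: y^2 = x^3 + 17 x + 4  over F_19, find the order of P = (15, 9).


Compute successive multiples of P until we hit O:
  1P = (15, 9)
  2P = (15, 10)
  3P = O

ord(P) = 3


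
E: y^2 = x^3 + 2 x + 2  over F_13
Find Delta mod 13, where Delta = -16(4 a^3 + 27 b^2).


4 a^3 + 27 b^2 = 4*2^3 + 27*2^2 = 32 + 108 = 140
Delta = -16 * (140) = -2240
Delta mod 13 = 9

Delta = 9 (mod 13)


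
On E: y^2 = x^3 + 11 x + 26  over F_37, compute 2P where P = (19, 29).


Doubling: s = (3 x1^2 + a) / (2 y1)
s = (3*19^2 + 11) / (2*29) mod 37 = 1
x3 = s^2 - 2 x1 mod 37 = 1^2 - 2*19 = 0
y3 = s (x1 - x3) - y1 mod 37 = 1 * (19 - 0) - 29 = 27

2P = (0, 27)


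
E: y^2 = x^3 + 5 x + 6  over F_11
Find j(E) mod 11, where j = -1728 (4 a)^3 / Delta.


Delta = -16(4 a^3 + 27 b^2) mod 11 = 10
-1728 * (4 a)^3 = -1728 * (4*5)^3 mod 11 = 8
j = 8 * 10^(-1) mod 11 = 3

j = 3 (mod 11)


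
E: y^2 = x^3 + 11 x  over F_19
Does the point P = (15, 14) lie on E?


Check whether y^2 = x^3 + 11 x + 0 (mod 19) for (x, y) = (15, 14).
LHS: y^2 = 14^2 mod 19 = 6
RHS: x^3 + 11 x + 0 = 15^3 + 11*15 + 0 mod 19 = 6
LHS = RHS

Yes, on the curve


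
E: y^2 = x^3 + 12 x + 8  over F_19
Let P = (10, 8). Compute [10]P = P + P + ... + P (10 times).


k = 10 = 1010_2 (binary, LSB first: 0101)
Double-and-add from P = (10, 8):
  bit 0 = 0: acc unchanged = O
  bit 1 = 1: acc = O + (4, 14) = (4, 14)
  bit 2 = 0: acc unchanged = (4, 14)
  bit 3 = 1: acc = (4, 14) + (7, 13) = (6, 12)

10P = (6, 12)


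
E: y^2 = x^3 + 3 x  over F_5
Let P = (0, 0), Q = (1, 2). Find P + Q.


P != Q, so use the chord formula.
s = (y2 - y1) / (x2 - x1) = (2) / (1) mod 5 = 2
x3 = s^2 - x1 - x2 mod 5 = 2^2 - 0 - 1 = 3
y3 = s (x1 - x3) - y1 mod 5 = 2 * (0 - 3) - 0 = 4

P + Q = (3, 4)


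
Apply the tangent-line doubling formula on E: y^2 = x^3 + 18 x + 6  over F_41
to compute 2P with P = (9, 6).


Doubling: s = (3 x1^2 + a) / (2 y1)
s = (3*9^2 + 18) / (2*6) mod 41 = 32
x3 = s^2 - 2 x1 mod 41 = 32^2 - 2*9 = 22
y3 = s (x1 - x3) - y1 mod 41 = 32 * (9 - 22) - 6 = 29

2P = (22, 29)


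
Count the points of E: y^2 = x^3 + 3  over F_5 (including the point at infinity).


For each x in F_5, count y with y^2 = x^3 + 0 x + 3 mod 5:
  x = 1: RHS = 4, y in [2, 3]  -> 2 point(s)
  x = 2: RHS = 1, y in [1, 4]  -> 2 point(s)
  x = 3: RHS = 0, y in [0]  -> 1 point(s)
Affine points: 5. Add the point at infinity: total = 6.

#E(F_5) = 6


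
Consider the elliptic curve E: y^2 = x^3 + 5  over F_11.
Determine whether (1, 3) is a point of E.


Check whether y^2 = x^3 + 0 x + 5 (mod 11) for (x, y) = (1, 3).
LHS: y^2 = 3^2 mod 11 = 9
RHS: x^3 + 0 x + 5 = 1^3 + 0*1 + 5 mod 11 = 6
LHS != RHS

No, not on the curve


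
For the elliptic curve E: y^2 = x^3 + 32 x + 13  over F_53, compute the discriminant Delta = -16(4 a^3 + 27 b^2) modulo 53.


4 a^3 + 27 b^2 = 4*32^3 + 27*13^2 = 131072 + 4563 = 135635
Delta = -16 * (135635) = -2170160
Delta mod 53 = 31

Delta = 31 (mod 53)


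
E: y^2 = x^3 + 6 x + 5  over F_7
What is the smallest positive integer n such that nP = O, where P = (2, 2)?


Compute successive multiples of P until we hit O:
  1P = (2, 2)
  2P = (4, 3)
  3P = (3, 1)
  4P = (3, 6)
  5P = (4, 4)
  6P = (2, 5)
  7P = O

ord(P) = 7


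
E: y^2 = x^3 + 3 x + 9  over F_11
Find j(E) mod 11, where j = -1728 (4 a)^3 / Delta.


Delta = -16(4 a^3 + 27 b^2) mod 11 = 9
-1728 * (4 a)^3 = -1728 * (4*3)^3 mod 11 = 10
j = 10 * 9^(-1) mod 11 = 6

j = 6 (mod 11)


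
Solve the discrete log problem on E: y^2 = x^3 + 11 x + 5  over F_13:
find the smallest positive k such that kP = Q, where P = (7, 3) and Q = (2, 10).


Enumerate multiples of P until we hit Q = (2, 10):
  1P = (7, 3)
  2P = (2, 3)
  3P = (4, 10)
  4P = (6, 12)
  5P = (3, 0)
  6P = (6, 1)
  7P = (4, 3)
  8P = (2, 10)
Match found at i = 8.

k = 8


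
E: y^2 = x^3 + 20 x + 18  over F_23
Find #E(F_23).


For each x in F_23, count y with y^2 = x^3 + 20 x + 18 mod 23:
  x = 0: RHS = 18, y in [8, 15]  -> 2 point(s)
  x = 1: RHS = 16, y in [4, 19]  -> 2 point(s)
  x = 3: RHS = 13, y in [6, 17]  -> 2 point(s)
  x = 4: RHS = 1, y in [1, 22]  -> 2 point(s)
  x = 5: RHS = 13, y in [6, 17]  -> 2 point(s)
  x = 6: RHS = 9, y in [3, 20]  -> 2 point(s)
  x = 7: RHS = 18, y in [8, 15]  -> 2 point(s)
  x = 8: RHS = 0, y in [0]  -> 1 point(s)
  x = 12: RHS = 8, y in [10, 13]  -> 2 point(s)
  x = 14: RHS = 6, y in [11, 12]  -> 2 point(s)
  x = 15: RHS = 13, y in [6, 17]  -> 2 point(s)
  x = 16: RHS = 18, y in [8, 15]  -> 2 point(s)
  x = 17: RHS = 4, y in [2, 21]  -> 2 point(s)
  x = 18: RHS = 0, y in [0]  -> 1 point(s)
  x = 19: RHS = 12, y in [9, 14]  -> 2 point(s)
  x = 20: RHS = 0, y in [0]  -> 1 point(s)
  x = 21: RHS = 16, y in [4, 19]  -> 2 point(s)
Affine points: 31. Add the point at infinity: total = 32.

#E(F_23) = 32


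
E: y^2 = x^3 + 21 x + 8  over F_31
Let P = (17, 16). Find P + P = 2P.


Doubling: s = (3 x1^2 + a) / (2 y1)
s = (3*17^2 + 21) / (2*16) mod 31 = 20
x3 = s^2 - 2 x1 mod 31 = 20^2 - 2*17 = 25
y3 = s (x1 - x3) - y1 mod 31 = 20 * (17 - 25) - 16 = 10

2P = (25, 10)


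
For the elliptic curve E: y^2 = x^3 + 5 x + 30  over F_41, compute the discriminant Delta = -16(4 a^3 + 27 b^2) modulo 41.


4 a^3 + 27 b^2 = 4*5^3 + 27*30^2 = 500 + 24300 = 24800
Delta = -16 * (24800) = -396800
Delta mod 41 = 39

Delta = 39 (mod 41)


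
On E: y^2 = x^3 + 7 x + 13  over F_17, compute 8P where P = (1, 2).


k = 8 = 1000_2 (binary, LSB first: 0001)
Double-and-add from P = (1, 2):
  bit 0 = 0: acc unchanged = O
  bit 1 = 0: acc unchanged = O
  bit 2 = 0: acc unchanged = O
  bit 3 = 1: acc = O + (2, 1) = (2, 1)

8P = (2, 1)


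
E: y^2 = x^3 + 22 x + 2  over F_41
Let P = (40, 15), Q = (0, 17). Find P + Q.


P != Q, so use the chord formula.
s = (y2 - y1) / (x2 - x1) = (2) / (1) mod 41 = 2
x3 = s^2 - x1 - x2 mod 41 = 2^2 - 40 - 0 = 5
y3 = s (x1 - x3) - y1 mod 41 = 2 * (40 - 5) - 15 = 14

P + Q = (5, 14)


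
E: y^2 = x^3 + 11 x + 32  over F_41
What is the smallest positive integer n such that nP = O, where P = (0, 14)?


Compute successive multiples of P until we hit O:
  1P = (0, 14)
  2P = (16, 9)
  3P = (7, 1)
  4P = (9, 32)
  5P = (36, 37)
  6P = (36, 4)
  7P = (9, 9)
  8P = (7, 40)
  ... (continuing to 11P)
  11P = O

ord(P) = 11


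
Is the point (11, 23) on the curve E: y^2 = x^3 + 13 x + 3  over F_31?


Check whether y^2 = x^3 + 13 x + 3 (mod 31) for (x, y) = (11, 23).
LHS: y^2 = 23^2 mod 31 = 2
RHS: x^3 + 13 x + 3 = 11^3 + 13*11 + 3 mod 31 = 20
LHS != RHS

No, not on the curve


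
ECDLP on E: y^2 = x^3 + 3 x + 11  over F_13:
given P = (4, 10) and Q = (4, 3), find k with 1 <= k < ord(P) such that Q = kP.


Enumerate multiples of P until we hit Q = (4, 3):
  1P = (4, 10)
  2P = (9, 0)
  3P = (4, 3)
Match found at i = 3.

k = 3


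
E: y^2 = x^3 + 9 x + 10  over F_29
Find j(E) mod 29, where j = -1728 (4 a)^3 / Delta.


Delta = -16(4 a^3 + 27 b^2) mod 29 = 15
-1728 * (4 a)^3 = -1728 * (4*9)^3 mod 29 = 27
j = 27 * 15^(-1) mod 29 = 25

j = 25 (mod 29)


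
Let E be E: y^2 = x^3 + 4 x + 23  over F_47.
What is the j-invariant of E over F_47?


Delta = -16(4 a^3 + 27 b^2) mod 47 = 26
-1728 * (4 a)^3 = -1728 * (4*4)^3 mod 47 = 30
j = 30 * 26^(-1) mod 47 = 12

j = 12 (mod 47)


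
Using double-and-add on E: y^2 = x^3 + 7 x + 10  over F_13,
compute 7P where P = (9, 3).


k = 7 = 111_2 (binary, LSB first: 111)
Double-and-add from P = (9, 3):
  bit 0 = 1: acc = O + (9, 3) = (9, 3)
  bit 1 = 1: acc = (9, 3) + (5, 12) = (0, 6)
  bit 2 = 1: acc = (0, 6) + (7, 5) = (10, 1)

7P = (10, 1)


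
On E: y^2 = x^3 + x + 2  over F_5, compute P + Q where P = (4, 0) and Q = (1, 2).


P != Q, so use the chord formula.
s = (y2 - y1) / (x2 - x1) = (2) / (2) mod 5 = 1
x3 = s^2 - x1 - x2 mod 5 = 1^2 - 4 - 1 = 1
y3 = s (x1 - x3) - y1 mod 5 = 1 * (4 - 1) - 0 = 3

P + Q = (1, 3)


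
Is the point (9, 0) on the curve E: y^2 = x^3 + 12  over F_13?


Check whether y^2 = x^3 + 0 x + 12 (mod 13) for (x, y) = (9, 0).
LHS: y^2 = 0^2 mod 13 = 0
RHS: x^3 + 0 x + 12 = 9^3 + 0*9 + 12 mod 13 = 0
LHS = RHS

Yes, on the curve


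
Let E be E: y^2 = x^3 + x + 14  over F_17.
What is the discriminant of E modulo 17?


4 a^3 + 27 b^2 = 4*1^3 + 27*14^2 = 4 + 5292 = 5296
Delta = -16 * (5296) = -84736
Delta mod 17 = 9

Delta = 9 (mod 17)


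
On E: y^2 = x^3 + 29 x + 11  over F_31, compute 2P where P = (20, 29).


Doubling: s = (3 x1^2 + a) / (2 y1)
s = (3*20^2 + 29) / (2*29) mod 31 = 26
x3 = s^2 - 2 x1 mod 31 = 26^2 - 2*20 = 16
y3 = s (x1 - x3) - y1 mod 31 = 26 * (20 - 16) - 29 = 13

2P = (16, 13)


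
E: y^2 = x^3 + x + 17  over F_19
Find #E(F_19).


For each x in F_19, count y with y^2 = x^3 + 1 x + 17 mod 19:
  x = 0: RHS = 17, y in [6, 13]  -> 2 point(s)
  x = 1: RHS = 0, y in [0]  -> 1 point(s)
  x = 3: RHS = 9, y in [3, 16]  -> 2 point(s)
  x = 4: RHS = 9, y in [3, 16]  -> 2 point(s)
  x = 6: RHS = 11, y in [7, 12]  -> 2 point(s)
  x = 7: RHS = 6, y in [5, 14]  -> 2 point(s)
  x = 8: RHS = 5, y in [9, 10]  -> 2 point(s)
  x = 10: RHS = 1, y in [1, 18]  -> 2 point(s)
  x = 12: RHS = 9, y in [3, 16]  -> 2 point(s)
  x = 13: RHS = 4, y in [2, 17]  -> 2 point(s)
  x = 14: RHS = 1, y in [1, 18]  -> 2 point(s)
  x = 15: RHS = 6, y in [5, 14]  -> 2 point(s)
  x = 16: RHS = 6, y in [5, 14]  -> 2 point(s)
  x = 17: RHS = 7, y in [8, 11]  -> 2 point(s)
Affine points: 27. Add the point at infinity: total = 28.

#E(F_19) = 28


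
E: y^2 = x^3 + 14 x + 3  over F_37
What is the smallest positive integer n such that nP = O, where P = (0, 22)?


Compute successive multiples of P until we hit O:
  1P = (0, 22)
  2P = (4, 7)
  3P = (17, 14)
  4P = (32, 17)
  5P = (6, 9)
  6P = (10, 12)
  7P = (28, 6)
  8P = (35, 35)
  ... (continuing to 17P)
  17P = O

ord(P) = 17


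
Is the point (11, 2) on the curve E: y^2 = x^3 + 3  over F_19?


Check whether y^2 = x^3 + 0 x + 3 (mod 19) for (x, y) = (11, 2).
LHS: y^2 = 2^2 mod 19 = 4
RHS: x^3 + 0 x + 3 = 11^3 + 0*11 + 3 mod 19 = 4
LHS = RHS

Yes, on the curve


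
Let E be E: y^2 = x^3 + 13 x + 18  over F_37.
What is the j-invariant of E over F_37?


Delta = -16(4 a^3 + 27 b^2) mod 37 = 32
-1728 * (4 a)^3 = -1728 * (4*13)^3 mod 37 = 14
j = 14 * 32^(-1) mod 37 = 12

j = 12 (mod 37)


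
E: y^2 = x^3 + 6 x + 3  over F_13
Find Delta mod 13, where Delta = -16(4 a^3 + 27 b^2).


4 a^3 + 27 b^2 = 4*6^3 + 27*3^2 = 864 + 243 = 1107
Delta = -16 * (1107) = -17712
Delta mod 13 = 7

Delta = 7 (mod 13)


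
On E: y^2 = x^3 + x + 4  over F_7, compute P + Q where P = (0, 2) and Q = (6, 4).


P != Q, so use the chord formula.
s = (y2 - y1) / (x2 - x1) = (2) / (6) mod 7 = 5
x3 = s^2 - x1 - x2 mod 7 = 5^2 - 0 - 6 = 5
y3 = s (x1 - x3) - y1 mod 7 = 5 * (0 - 5) - 2 = 1

P + Q = (5, 1)


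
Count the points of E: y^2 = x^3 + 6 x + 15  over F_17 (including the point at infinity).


For each x in F_17, count y with y^2 = x^3 + 6 x + 15 mod 17:
  x = 0: RHS = 15, y in [7, 10]  -> 2 point(s)
  x = 2: RHS = 1, y in [1, 16]  -> 2 point(s)
  x = 3: RHS = 9, y in [3, 14]  -> 2 point(s)
  x = 4: RHS = 1, y in [1, 16]  -> 2 point(s)
  x = 5: RHS = 0, y in [0]  -> 1 point(s)
  x = 7: RHS = 9, y in [3, 14]  -> 2 point(s)
  x = 9: RHS = 16, y in [4, 13]  -> 2 point(s)
  x = 10: RHS = 4, y in [2, 15]  -> 2 point(s)
  x = 11: RHS = 1, y in [1, 16]  -> 2 point(s)
  x = 12: RHS = 13, y in [8, 9]  -> 2 point(s)
  x = 14: RHS = 4, y in [2, 15]  -> 2 point(s)
  x = 16: RHS = 8, y in [5, 12]  -> 2 point(s)
Affine points: 23. Add the point at infinity: total = 24.

#E(F_17) = 24


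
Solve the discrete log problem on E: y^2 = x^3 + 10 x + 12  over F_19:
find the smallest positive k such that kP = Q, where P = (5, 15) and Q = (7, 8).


Enumerate multiples of P until we hit Q = (7, 8):
  1P = (5, 15)
  2P = (7, 11)
  3P = (11, 16)
  4P = (12, 6)
  5P = (18, 18)
  6P = (1, 2)
  7P = (1, 17)
  8P = (18, 1)
  9P = (12, 13)
  10P = (11, 3)
  11P = (7, 8)
Match found at i = 11.

k = 11


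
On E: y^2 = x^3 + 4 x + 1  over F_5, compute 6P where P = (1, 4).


k = 6 = 110_2 (binary, LSB first: 011)
Double-and-add from P = (1, 4):
  bit 0 = 0: acc unchanged = O
  bit 1 = 1: acc = O + (4, 4) = (4, 4)
  bit 2 = 1: acc = (4, 4) + (3, 0) = (4, 1)

6P = (4, 1)


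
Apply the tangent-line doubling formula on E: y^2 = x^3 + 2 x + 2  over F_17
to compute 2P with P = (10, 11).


Doubling: s = (3 x1^2 + a) / (2 y1)
s = (3*10^2 + 2) / (2*11) mod 17 = 6
x3 = s^2 - 2 x1 mod 17 = 6^2 - 2*10 = 16
y3 = s (x1 - x3) - y1 mod 17 = 6 * (10 - 16) - 11 = 4

2P = (16, 4)


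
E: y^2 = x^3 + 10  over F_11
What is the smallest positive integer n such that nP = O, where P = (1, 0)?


Compute successive multiples of P until we hit O:
  1P = (1, 0)
  2P = O

ord(P) = 2


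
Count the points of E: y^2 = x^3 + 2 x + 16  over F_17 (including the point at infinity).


For each x in F_17, count y with y^2 = x^3 + 2 x + 16 mod 17:
  x = 0: RHS = 16, y in [4, 13]  -> 2 point(s)
  x = 1: RHS = 2, y in [6, 11]  -> 2 point(s)
  x = 3: RHS = 15, y in [7, 10]  -> 2 point(s)
  x = 5: RHS = 15, y in [7, 10]  -> 2 point(s)
  x = 7: RHS = 16, y in [4, 13]  -> 2 point(s)
  x = 8: RHS = 0, y in [0]  -> 1 point(s)
  x = 9: RHS = 15, y in [7, 10]  -> 2 point(s)
  x = 10: RHS = 16, y in [4, 13]  -> 2 point(s)
  x = 11: RHS = 9, y in [3, 14]  -> 2 point(s)
  x = 12: RHS = 0, y in [0]  -> 1 point(s)
  x = 14: RHS = 0, y in [0]  -> 1 point(s)
  x = 15: RHS = 4, y in [2, 15]  -> 2 point(s)
  x = 16: RHS = 13, y in [8, 9]  -> 2 point(s)
Affine points: 23. Add the point at infinity: total = 24.

#E(F_17) = 24


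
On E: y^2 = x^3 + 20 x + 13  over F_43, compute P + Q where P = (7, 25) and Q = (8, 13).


P != Q, so use the chord formula.
s = (y2 - y1) / (x2 - x1) = (31) / (1) mod 43 = 31
x3 = s^2 - x1 - x2 mod 43 = 31^2 - 7 - 8 = 0
y3 = s (x1 - x3) - y1 mod 43 = 31 * (7 - 0) - 25 = 20

P + Q = (0, 20)


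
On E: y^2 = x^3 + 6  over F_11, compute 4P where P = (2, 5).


k = 4 = 100_2 (binary, LSB first: 001)
Double-and-add from P = (2, 5):
  bit 0 = 0: acc unchanged = O
  bit 1 = 0: acc unchanged = O
  bit 2 = 1: acc = O + (4, 9) = (4, 9)

4P = (4, 9)


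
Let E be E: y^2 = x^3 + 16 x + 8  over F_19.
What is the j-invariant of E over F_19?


Delta = -16(4 a^3 + 27 b^2) mod 19 = 15
-1728 * (4 a)^3 = -1728 * (4*16)^3 mod 19 = 1
j = 1 * 15^(-1) mod 19 = 14

j = 14 (mod 19)


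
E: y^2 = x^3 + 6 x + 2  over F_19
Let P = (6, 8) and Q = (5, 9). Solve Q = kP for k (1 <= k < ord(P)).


Enumerate multiples of P until we hit Q = (5, 9):
  1P = (6, 8)
  2P = (7, 11)
  3P = (15, 3)
  4P = (3, 3)
  5P = (17, 18)
  6P = (13, 15)
  7P = (1, 16)
  8P = (10, 6)
  9P = (8, 12)
  10P = (9, 5)
  11P = (5, 10)
  12P = (12, 4)
  13P = (12, 15)
  14P = (5, 9)
Match found at i = 14.

k = 14


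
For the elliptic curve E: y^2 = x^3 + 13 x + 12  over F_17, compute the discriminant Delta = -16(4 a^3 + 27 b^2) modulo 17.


4 a^3 + 27 b^2 = 4*13^3 + 27*12^2 = 8788 + 3888 = 12676
Delta = -16 * (12676) = -202816
Delta mod 17 = 11

Delta = 11 (mod 17)


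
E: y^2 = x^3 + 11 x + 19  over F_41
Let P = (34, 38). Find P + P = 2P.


Doubling: s = (3 x1^2 + a) / (2 y1)
s = (3*34^2 + 11) / (2*38) mod 41 = 1
x3 = s^2 - 2 x1 mod 41 = 1^2 - 2*34 = 15
y3 = s (x1 - x3) - y1 mod 41 = 1 * (34 - 15) - 38 = 22

2P = (15, 22)


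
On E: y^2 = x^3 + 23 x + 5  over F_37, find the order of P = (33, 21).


Compute successive multiples of P until we hit O:
  1P = (33, 21)
  2P = (35, 32)
  3P = (27, 12)
  4P = (7, 18)
  5P = (9, 33)
  6P = (23, 11)
  7P = (19, 30)
  8P = (26, 30)
  ... (continuing to 34P)
  34P = O

ord(P) = 34


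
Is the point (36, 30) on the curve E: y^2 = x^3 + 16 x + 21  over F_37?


Check whether y^2 = x^3 + 16 x + 21 (mod 37) for (x, y) = (36, 30).
LHS: y^2 = 30^2 mod 37 = 12
RHS: x^3 + 16 x + 21 = 36^3 + 16*36 + 21 mod 37 = 4
LHS != RHS

No, not on the curve


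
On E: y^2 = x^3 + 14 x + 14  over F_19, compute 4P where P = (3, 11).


k = 4 = 100_2 (binary, LSB first: 001)
Double-and-add from P = (3, 11):
  bit 0 = 0: acc unchanged = O
  bit 1 = 0: acc unchanged = O
  bit 2 = 1: acc = O + (11, 6) = (11, 6)

4P = (11, 6)


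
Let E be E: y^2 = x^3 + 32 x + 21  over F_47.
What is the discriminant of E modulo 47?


4 a^3 + 27 b^2 = 4*32^3 + 27*21^2 = 131072 + 11907 = 142979
Delta = -16 * (142979) = -2287664
Delta mod 47 = 14

Delta = 14 (mod 47)


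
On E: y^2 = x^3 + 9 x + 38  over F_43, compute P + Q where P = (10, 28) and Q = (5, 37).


P != Q, so use the chord formula.
s = (y2 - y1) / (x2 - x1) = (9) / (38) mod 43 = 24
x3 = s^2 - x1 - x2 mod 43 = 24^2 - 10 - 5 = 2
y3 = s (x1 - x3) - y1 mod 43 = 24 * (10 - 2) - 28 = 35

P + Q = (2, 35)


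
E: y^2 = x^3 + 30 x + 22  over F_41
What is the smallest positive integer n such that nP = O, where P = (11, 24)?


Compute successive multiples of P until we hit O:
  1P = (11, 24)
  2P = (9, 18)
  3P = (30, 1)
  4P = (21, 14)
  5P = (10, 16)
  6P = (2, 7)
  7P = (26, 16)
  8P = (40, 27)
  ... (continuing to 49P)
  49P = O

ord(P) = 49


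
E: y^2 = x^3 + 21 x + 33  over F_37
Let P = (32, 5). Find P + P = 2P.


Doubling: s = (3 x1^2 + a) / (2 y1)
s = (3*32^2 + 21) / (2*5) mod 37 = 17
x3 = s^2 - 2 x1 mod 37 = 17^2 - 2*32 = 3
y3 = s (x1 - x3) - y1 mod 37 = 17 * (32 - 3) - 5 = 7

2P = (3, 7)


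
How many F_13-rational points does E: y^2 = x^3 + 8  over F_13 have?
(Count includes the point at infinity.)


For each x in F_13, count y with y^2 = x^3 + 0 x + 8 mod 13:
  x = 1: RHS = 9, y in [3, 10]  -> 2 point(s)
  x = 2: RHS = 3, y in [4, 9]  -> 2 point(s)
  x = 3: RHS = 9, y in [3, 10]  -> 2 point(s)
  x = 5: RHS = 3, y in [4, 9]  -> 2 point(s)
  x = 6: RHS = 3, y in [4, 9]  -> 2 point(s)
  x = 7: RHS = 0, y in [0]  -> 1 point(s)
  x = 8: RHS = 0, y in [0]  -> 1 point(s)
  x = 9: RHS = 9, y in [3, 10]  -> 2 point(s)
  x = 11: RHS = 0, y in [0]  -> 1 point(s)
Affine points: 15. Add the point at infinity: total = 16.

#E(F_13) = 16


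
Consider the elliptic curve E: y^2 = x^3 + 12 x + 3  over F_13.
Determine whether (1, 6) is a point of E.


Check whether y^2 = x^3 + 12 x + 3 (mod 13) for (x, y) = (1, 6).
LHS: y^2 = 6^2 mod 13 = 10
RHS: x^3 + 12 x + 3 = 1^3 + 12*1 + 3 mod 13 = 3
LHS != RHS

No, not on the curve


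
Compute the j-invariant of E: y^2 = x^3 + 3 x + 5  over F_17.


Delta = -16(4 a^3 + 27 b^2) mod 17 = 1
-1728 * (4 a)^3 = -1728 * (4*3)^3 mod 17 = 15
j = 15 * 1^(-1) mod 17 = 15

j = 15 (mod 17)


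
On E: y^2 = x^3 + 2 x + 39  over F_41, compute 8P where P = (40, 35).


k = 8 = 1000_2 (binary, LSB first: 0001)
Double-and-add from P = (40, 35):
  bit 0 = 0: acc unchanged = O
  bit 1 = 0: acc unchanged = O
  bit 2 = 0: acc unchanged = O
  bit 3 = 1: acc = O + (6, 12) = (6, 12)

8P = (6, 12)


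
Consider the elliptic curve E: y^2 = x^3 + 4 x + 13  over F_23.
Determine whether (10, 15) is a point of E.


Check whether y^2 = x^3 + 4 x + 13 (mod 23) for (x, y) = (10, 15).
LHS: y^2 = 15^2 mod 23 = 18
RHS: x^3 + 4 x + 13 = 10^3 + 4*10 + 13 mod 23 = 18
LHS = RHS

Yes, on the curve


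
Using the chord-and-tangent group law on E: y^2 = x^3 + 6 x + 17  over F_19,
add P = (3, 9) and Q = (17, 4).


P != Q, so use the chord formula.
s = (y2 - y1) / (x2 - x1) = (14) / (14) mod 19 = 1
x3 = s^2 - x1 - x2 mod 19 = 1^2 - 3 - 17 = 0
y3 = s (x1 - x3) - y1 mod 19 = 1 * (3 - 0) - 9 = 13

P + Q = (0, 13)


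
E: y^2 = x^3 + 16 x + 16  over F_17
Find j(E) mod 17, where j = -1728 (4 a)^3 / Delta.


Delta = -16(4 a^3 + 27 b^2) mod 17 = 6
-1728 * (4 a)^3 = -1728 * (4*16)^3 mod 17 = 7
j = 7 * 6^(-1) mod 17 = 4

j = 4 (mod 17)


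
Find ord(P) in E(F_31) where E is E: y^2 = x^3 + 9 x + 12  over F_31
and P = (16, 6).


Compute successive multiples of P until we hit O:
  1P = (16, 6)
  2P = (24, 3)
  3P = (11, 27)
  4P = (8, 10)
  5P = (15, 9)
  6P = (9, 4)
  7P = (20, 15)
  8P = (2, 10)
  ... (continuing to 41P)
  41P = O

ord(P) = 41


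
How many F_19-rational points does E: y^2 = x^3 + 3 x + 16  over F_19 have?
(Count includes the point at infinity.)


For each x in F_19, count y with y^2 = x^3 + 3 x + 16 mod 19:
  x = 0: RHS = 16, y in [4, 15]  -> 2 point(s)
  x = 1: RHS = 1, y in [1, 18]  -> 2 point(s)
  x = 2: RHS = 11, y in [7, 12]  -> 2 point(s)
  x = 4: RHS = 16, y in [4, 15]  -> 2 point(s)
  x = 5: RHS = 4, y in [2, 17]  -> 2 point(s)
  x = 7: RHS = 0, y in [0]  -> 1 point(s)
  x = 8: RHS = 1, y in [1, 18]  -> 2 point(s)
  x = 10: RHS = 1, y in [1, 18]  -> 2 point(s)
  x = 14: RHS = 9, y in [3, 16]  -> 2 point(s)
  x = 15: RHS = 16, y in [4, 15]  -> 2 point(s)
Affine points: 19. Add the point at infinity: total = 20.

#E(F_19) = 20


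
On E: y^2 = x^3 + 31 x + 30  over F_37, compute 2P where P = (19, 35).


Doubling: s = (3 x1^2 + a) / (2 y1)
s = (3*19^2 + 31) / (2*35) mod 37 = 36
x3 = s^2 - 2 x1 mod 37 = 36^2 - 2*19 = 0
y3 = s (x1 - x3) - y1 mod 37 = 36 * (19 - 0) - 35 = 20

2P = (0, 20)


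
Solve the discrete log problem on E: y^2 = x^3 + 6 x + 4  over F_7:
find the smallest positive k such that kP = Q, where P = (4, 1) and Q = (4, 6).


Enumerate multiples of P until we hit Q = (4, 6):
  1P = (4, 1)
  2P = (0, 2)
  3P = (0, 5)
  4P = (4, 6)
Match found at i = 4.

k = 4


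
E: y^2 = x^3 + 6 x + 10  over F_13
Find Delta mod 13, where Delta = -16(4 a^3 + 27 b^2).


4 a^3 + 27 b^2 = 4*6^3 + 27*10^2 = 864 + 2700 = 3564
Delta = -16 * (3564) = -57024
Delta mod 13 = 7

Delta = 7 (mod 13)


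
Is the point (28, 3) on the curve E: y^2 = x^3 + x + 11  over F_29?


Check whether y^2 = x^3 + 1 x + 11 (mod 29) for (x, y) = (28, 3).
LHS: y^2 = 3^2 mod 29 = 9
RHS: x^3 + 1 x + 11 = 28^3 + 1*28 + 11 mod 29 = 9
LHS = RHS

Yes, on the curve


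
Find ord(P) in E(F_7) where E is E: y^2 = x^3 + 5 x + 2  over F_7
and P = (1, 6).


Compute successive multiples of P until we hit O:
  1P = (1, 6)
  2P = (0, 4)
  3P = (3, 4)
  4P = (4, 4)
  5P = (4, 3)
  6P = (3, 3)
  7P = (0, 3)
  8P = (1, 1)
  ... (continuing to 9P)
  9P = O

ord(P) = 9


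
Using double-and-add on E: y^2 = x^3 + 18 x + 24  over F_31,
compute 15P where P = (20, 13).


k = 15 = 1111_2 (binary, LSB first: 1111)
Double-and-add from P = (20, 13):
  bit 0 = 1: acc = O + (20, 13) = (20, 13)
  bit 1 = 1: acc = (20, 13) + (24, 19) = (28, 6)
  bit 2 = 1: acc = (28, 6) + (23, 9) = (25, 17)
  bit 3 = 1: acc = (25, 17) + (4, 6) = (6, 21)

15P = (6, 21)


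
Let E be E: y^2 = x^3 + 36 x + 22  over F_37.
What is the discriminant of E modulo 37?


4 a^3 + 27 b^2 = 4*36^3 + 27*22^2 = 186624 + 13068 = 199692
Delta = -16 * (199692) = -3195072
Delta mod 37 = 26

Delta = 26 (mod 37)


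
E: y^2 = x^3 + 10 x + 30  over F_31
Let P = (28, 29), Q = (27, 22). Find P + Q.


P != Q, so use the chord formula.
s = (y2 - y1) / (x2 - x1) = (24) / (30) mod 31 = 7
x3 = s^2 - x1 - x2 mod 31 = 7^2 - 28 - 27 = 25
y3 = s (x1 - x3) - y1 mod 31 = 7 * (28 - 25) - 29 = 23

P + Q = (25, 23)


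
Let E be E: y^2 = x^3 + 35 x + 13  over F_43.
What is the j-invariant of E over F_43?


Delta = -16(4 a^3 + 27 b^2) mod 43 = 8
-1728 * (4 a)^3 = -1728 * (4*35)^3 mod 43 = 16
j = 16 * 8^(-1) mod 43 = 2

j = 2 (mod 43)


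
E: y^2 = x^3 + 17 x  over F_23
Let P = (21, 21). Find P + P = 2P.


Doubling: s = (3 x1^2 + a) / (2 y1)
s = (3*21^2 + 17) / (2*21) mod 23 = 10
x3 = s^2 - 2 x1 mod 23 = 10^2 - 2*21 = 12
y3 = s (x1 - x3) - y1 mod 23 = 10 * (21 - 12) - 21 = 0

2P = (12, 0)


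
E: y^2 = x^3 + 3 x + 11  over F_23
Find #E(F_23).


For each x in F_23, count y with y^2 = x^3 + 3 x + 11 mod 23:
  x = 2: RHS = 2, y in [5, 18]  -> 2 point(s)
  x = 3: RHS = 1, y in [1, 22]  -> 2 point(s)
  x = 4: RHS = 18, y in [8, 15]  -> 2 point(s)
  x = 5: RHS = 13, y in [6, 17]  -> 2 point(s)
  x = 8: RHS = 18, y in [8, 15]  -> 2 point(s)
  x = 9: RHS = 8, y in [10, 13]  -> 2 point(s)
  x = 10: RHS = 6, y in [11, 12]  -> 2 point(s)
  x = 11: RHS = 18, y in [8, 15]  -> 2 point(s)
  x = 12: RHS = 4, y in [2, 21]  -> 2 point(s)
  x = 13: RHS = 16, y in [4, 19]  -> 2 point(s)
  x = 15: RHS = 4, y in [2, 21]  -> 2 point(s)
  x = 18: RHS = 9, y in [3, 20]  -> 2 point(s)
  x = 19: RHS = 4, y in [2, 21]  -> 2 point(s)
Affine points: 26. Add the point at infinity: total = 27.

#E(F_23) = 27


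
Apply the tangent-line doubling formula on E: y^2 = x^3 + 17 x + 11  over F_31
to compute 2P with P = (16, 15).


Doubling: s = (3 x1^2 + a) / (2 y1)
s = (3*16^2 + 17) / (2*15) mod 31 = 21
x3 = s^2 - 2 x1 mod 31 = 21^2 - 2*16 = 6
y3 = s (x1 - x3) - y1 mod 31 = 21 * (16 - 6) - 15 = 9

2P = (6, 9)


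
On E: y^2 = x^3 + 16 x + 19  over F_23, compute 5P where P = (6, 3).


k = 5 = 101_2 (binary, LSB first: 101)
Double-and-add from P = (6, 3):
  bit 0 = 1: acc = O + (6, 3) = (6, 3)
  bit 1 = 0: acc unchanged = (6, 3)
  bit 2 = 1: acc = (6, 3) + (10, 12) = (2, 6)

5P = (2, 6)


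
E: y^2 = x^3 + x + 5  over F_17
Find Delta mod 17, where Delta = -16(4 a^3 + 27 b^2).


4 a^3 + 27 b^2 = 4*1^3 + 27*5^2 = 4 + 675 = 679
Delta = -16 * (679) = -10864
Delta mod 17 = 16

Delta = 16 (mod 17)


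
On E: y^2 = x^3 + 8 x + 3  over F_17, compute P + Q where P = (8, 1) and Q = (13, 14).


P != Q, so use the chord formula.
s = (y2 - y1) / (x2 - x1) = (13) / (5) mod 17 = 6
x3 = s^2 - x1 - x2 mod 17 = 6^2 - 8 - 13 = 15
y3 = s (x1 - x3) - y1 mod 17 = 6 * (8 - 15) - 1 = 8

P + Q = (15, 8)


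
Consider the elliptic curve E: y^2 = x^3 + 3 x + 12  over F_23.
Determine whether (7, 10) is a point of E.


Check whether y^2 = x^3 + 3 x + 12 (mod 23) for (x, y) = (7, 10).
LHS: y^2 = 10^2 mod 23 = 8
RHS: x^3 + 3 x + 12 = 7^3 + 3*7 + 12 mod 23 = 8
LHS = RHS

Yes, on the curve


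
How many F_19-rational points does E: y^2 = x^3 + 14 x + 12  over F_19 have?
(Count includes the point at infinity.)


For each x in F_19, count y with y^2 = x^3 + 14 x + 12 mod 19:
  x = 3: RHS = 5, y in [9, 10]  -> 2 point(s)
  x = 5: RHS = 17, y in [6, 13]  -> 2 point(s)
  x = 7: RHS = 16, y in [4, 15]  -> 2 point(s)
  x = 8: RHS = 9, y in [3, 16]  -> 2 point(s)
  x = 13: RHS = 16, y in [4, 15]  -> 2 point(s)
  x = 14: RHS = 7, y in [8, 11]  -> 2 point(s)
  x = 15: RHS = 6, y in [5, 14]  -> 2 point(s)
  x = 16: RHS = 0, y in [0]  -> 1 point(s)
  x = 18: RHS = 16, y in [4, 15]  -> 2 point(s)
Affine points: 17. Add the point at infinity: total = 18.

#E(F_19) = 18


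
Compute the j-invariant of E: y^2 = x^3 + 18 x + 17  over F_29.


Delta = -16(4 a^3 + 27 b^2) mod 29 = 8
-1728 * (4 a)^3 = -1728 * (4*18)^3 mod 29 = 13
j = 13 * 8^(-1) mod 29 = 27

j = 27 (mod 29)


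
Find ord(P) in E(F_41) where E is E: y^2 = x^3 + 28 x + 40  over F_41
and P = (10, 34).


Compute successive multiples of P until we hit O:
  1P = (10, 34)
  2P = (21, 7)
  3P = (35, 5)
  4P = (35, 36)
  5P = (21, 34)
  6P = (10, 7)
  7P = O

ord(P) = 7


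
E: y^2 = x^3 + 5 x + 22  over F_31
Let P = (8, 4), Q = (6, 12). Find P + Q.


P != Q, so use the chord formula.
s = (y2 - y1) / (x2 - x1) = (8) / (29) mod 31 = 27
x3 = s^2 - x1 - x2 mod 31 = 27^2 - 8 - 6 = 2
y3 = s (x1 - x3) - y1 mod 31 = 27 * (8 - 2) - 4 = 3

P + Q = (2, 3)


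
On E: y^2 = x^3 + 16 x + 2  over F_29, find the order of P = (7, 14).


Compute successive multiples of P until we hit O:
  1P = (7, 14)
  2P = (20, 17)
  3P = (6, 13)
  4P = (17, 5)
  5P = (9, 11)
  6P = (8, 2)
  7P = (13, 0)
  8P = (8, 27)
  ... (continuing to 14P)
  14P = O

ord(P) = 14


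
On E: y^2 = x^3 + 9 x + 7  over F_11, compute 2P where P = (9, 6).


Doubling: s = (3 x1^2 + a) / (2 y1)
s = (3*9^2 + 9) / (2*6) mod 11 = 10
x3 = s^2 - 2 x1 mod 11 = 10^2 - 2*9 = 5
y3 = s (x1 - x3) - y1 mod 11 = 10 * (9 - 5) - 6 = 1

2P = (5, 1)


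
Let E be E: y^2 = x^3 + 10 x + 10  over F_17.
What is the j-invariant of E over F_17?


Delta = -16(4 a^3 + 27 b^2) mod 17 = 2
-1728 * (4 a)^3 = -1728 * (4*10)^3 mod 17 = 4
j = 4 * 2^(-1) mod 17 = 2

j = 2 (mod 17)


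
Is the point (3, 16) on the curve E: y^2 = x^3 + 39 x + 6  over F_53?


Check whether y^2 = x^3 + 39 x + 6 (mod 53) for (x, y) = (3, 16).
LHS: y^2 = 16^2 mod 53 = 44
RHS: x^3 + 39 x + 6 = 3^3 + 39*3 + 6 mod 53 = 44
LHS = RHS

Yes, on the curve


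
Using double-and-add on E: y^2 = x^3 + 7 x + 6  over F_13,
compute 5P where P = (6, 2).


k = 5 = 101_2 (binary, LSB first: 101)
Double-and-add from P = (6, 2):
  bit 0 = 1: acc = O + (6, 2) = (6, 2)
  bit 1 = 0: acc unchanged = (6, 2)
  bit 2 = 1: acc = (6, 2) + (1, 1) = (5, 6)

5P = (5, 6)


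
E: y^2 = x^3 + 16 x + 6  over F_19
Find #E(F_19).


For each x in F_19, count y with y^2 = x^3 + 16 x + 6 mod 19:
  x = 0: RHS = 6, y in [5, 14]  -> 2 point(s)
  x = 1: RHS = 4, y in [2, 17]  -> 2 point(s)
  x = 3: RHS = 5, y in [9, 10]  -> 2 point(s)
  x = 4: RHS = 1, y in [1, 18]  -> 2 point(s)
  x = 7: RHS = 5, y in [9, 10]  -> 2 point(s)
  x = 8: RHS = 0, y in [0]  -> 1 point(s)
  x = 9: RHS = 5, y in [9, 10]  -> 2 point(s)
  x = 10: RHS = 7, y in [8, 11]  -> 2 point(s)
  x = 12: RHS = 7, y in [8, 11]  -> 2 point(s)
  x = 13: RHS = 17, y in [6, 13]  -> 2 point(s)
  x = 15: RHS = 11, y in [7, 12]  -> 2 point(s)
  x = 16: RHS = 7, y in [8, 11]  -> 2 point(s)
  x = 17: RHS = 4, y in [2, 17]  -> 2 point(s)
Affine points: 25. Add the point at infinity: total = 26.

#E(F_19) = 26


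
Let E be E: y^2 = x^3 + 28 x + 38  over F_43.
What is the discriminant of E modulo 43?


4 a^3 + 27 b^2 = 4*28^3 + 27*38^2 = 87808 + 38988 = 126796
Delta = -16 * (126796) = -2028736
Delta mod 43 = 4

Delta = 4 (mod 43)


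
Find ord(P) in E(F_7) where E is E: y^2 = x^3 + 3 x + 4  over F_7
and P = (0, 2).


Compute successive multiples of P until we hit O:
  1P = (0, 2)
  2P = (1, 6)
  3P = (1, 1)
  4P = (0, 5)
  5P = O

ord(P) = 5


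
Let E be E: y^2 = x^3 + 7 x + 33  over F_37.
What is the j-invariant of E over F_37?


Delta = -16(4 a^3 + 27 b^2) mod 37 = 33
-1728 * (4 a)^3 = -1728 * (4*7)^3 mod 37 = 10
j = 10 * 33^(-1) mod 37 = 16

j = 16 (mod 37)


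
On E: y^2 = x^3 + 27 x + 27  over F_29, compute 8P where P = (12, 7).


k = 8 = 1000_2 (binary, LSB first: 0001)
Double-and-add from P = (12, 7):
  bit 0 = 0: acc unchanged = O
  bit 1 = 0: acc unchanged = O
  bit 2 = 0: acc unchanged = O
  bit 3 = 1: acc = O + (9, 19) = (9, 19)

8P = (9, 19)
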